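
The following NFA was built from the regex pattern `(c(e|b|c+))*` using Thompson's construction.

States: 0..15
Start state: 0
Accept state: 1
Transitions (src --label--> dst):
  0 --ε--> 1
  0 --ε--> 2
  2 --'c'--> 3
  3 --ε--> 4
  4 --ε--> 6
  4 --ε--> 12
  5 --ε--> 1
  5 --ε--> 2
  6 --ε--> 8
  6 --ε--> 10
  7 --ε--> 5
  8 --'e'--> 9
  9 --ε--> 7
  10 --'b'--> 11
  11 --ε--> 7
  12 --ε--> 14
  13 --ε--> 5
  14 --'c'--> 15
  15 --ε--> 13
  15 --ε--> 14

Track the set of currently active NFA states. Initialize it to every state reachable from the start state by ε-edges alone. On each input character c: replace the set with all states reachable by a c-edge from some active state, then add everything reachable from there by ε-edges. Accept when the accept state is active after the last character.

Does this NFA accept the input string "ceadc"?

S₀ = ε-closure({0}) = {0,1,2}
'c' @ 1: {3,4,6,8,10,12,14}
'e' @ 2: {1,2,5,7,9}  (accept∈set)
'a' @ 3: {}  — no active states
rest 'dc' ignored (set empty)
end set {} — state 1 not in

Answer: REJECT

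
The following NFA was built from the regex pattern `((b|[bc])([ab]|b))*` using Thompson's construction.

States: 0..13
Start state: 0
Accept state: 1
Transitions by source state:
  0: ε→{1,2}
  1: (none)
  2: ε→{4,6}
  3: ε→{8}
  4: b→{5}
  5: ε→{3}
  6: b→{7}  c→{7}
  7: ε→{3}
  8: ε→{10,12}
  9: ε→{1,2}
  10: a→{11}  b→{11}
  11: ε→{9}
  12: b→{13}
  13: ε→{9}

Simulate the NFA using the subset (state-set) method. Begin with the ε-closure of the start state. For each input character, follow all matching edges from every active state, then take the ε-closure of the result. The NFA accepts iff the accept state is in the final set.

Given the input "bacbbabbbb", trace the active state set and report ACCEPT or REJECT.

Answer: ACCEPT

Derivation:
initial (ε-close {0}): {0,1,2,4,6}
'b' @ 1: {3,5,7,8,10,12}
'a' @ 2: {1,2,4,6,9,11}  [accepting]
'c' @ 3: {3,7,8,10,12}
'b' @ 4: {1,2,4,6,9,11,13}  [accepting]
'b' @ 5: {3,5,7,8,10,12}
'a' @ 6: {1,2,4,6,9,11}  [accepting]
'b' @ 7: {3,5,7,8,10,12}
'b' @ 8: {1,2,4,6,9,11,13}  [accepting]
'b' @ 9: {3,5,7,8,10,12}
'b' @ 10: {1,2,4,6,9,11,13}  [accepting]
final: {1,2,4,6,9,11,13}; accept 1 in set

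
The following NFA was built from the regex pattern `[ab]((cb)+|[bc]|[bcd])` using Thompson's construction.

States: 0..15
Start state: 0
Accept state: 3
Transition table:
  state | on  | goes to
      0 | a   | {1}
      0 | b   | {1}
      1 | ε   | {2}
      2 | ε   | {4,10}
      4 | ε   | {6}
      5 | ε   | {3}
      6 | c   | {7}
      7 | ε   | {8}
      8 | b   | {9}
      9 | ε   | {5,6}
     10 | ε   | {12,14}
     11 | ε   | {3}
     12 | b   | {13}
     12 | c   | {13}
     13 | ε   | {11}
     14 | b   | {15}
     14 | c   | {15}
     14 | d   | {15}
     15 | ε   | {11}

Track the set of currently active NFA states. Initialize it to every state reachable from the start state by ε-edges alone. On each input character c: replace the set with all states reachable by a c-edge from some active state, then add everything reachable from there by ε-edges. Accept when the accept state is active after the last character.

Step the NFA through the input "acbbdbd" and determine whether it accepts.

start: ε-closure({0}) = {0}
'a' @ 1: {1,2,4,6,10,12,14}
'c' @ 2: {3,7,8,11,13,15}  [accepting]
'b' @ 3: {3,5,6,9}  [accepting]
'b' @ 4: {}  — no active states
rest 'dbd' ignored (set empty)
final: {}; accept 3 not in set

Answer: REJECT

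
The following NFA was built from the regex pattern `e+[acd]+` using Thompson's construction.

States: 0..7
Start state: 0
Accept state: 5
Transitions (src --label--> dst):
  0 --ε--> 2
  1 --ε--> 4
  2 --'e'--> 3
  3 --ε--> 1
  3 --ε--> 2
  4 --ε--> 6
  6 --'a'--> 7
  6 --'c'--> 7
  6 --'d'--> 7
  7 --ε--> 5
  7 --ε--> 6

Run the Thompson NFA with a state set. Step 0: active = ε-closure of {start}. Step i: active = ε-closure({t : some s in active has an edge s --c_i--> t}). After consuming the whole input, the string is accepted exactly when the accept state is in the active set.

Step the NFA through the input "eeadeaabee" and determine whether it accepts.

Answer: REJECT

Steps:
start: ε-closure({0}) = {0,2}
'e' @ 1: {1,2,3,4,6}
'e' @ 2: {1,2,3,4,6}
'a' @ 3: {5,6,7}  (accept∈set)
'd' @ 4: {5,6,7}  (accept∈set)
'e' @ 5: {}  — no active states
rest 'aabee' ignored (set empty)
end set {} — state 5 not in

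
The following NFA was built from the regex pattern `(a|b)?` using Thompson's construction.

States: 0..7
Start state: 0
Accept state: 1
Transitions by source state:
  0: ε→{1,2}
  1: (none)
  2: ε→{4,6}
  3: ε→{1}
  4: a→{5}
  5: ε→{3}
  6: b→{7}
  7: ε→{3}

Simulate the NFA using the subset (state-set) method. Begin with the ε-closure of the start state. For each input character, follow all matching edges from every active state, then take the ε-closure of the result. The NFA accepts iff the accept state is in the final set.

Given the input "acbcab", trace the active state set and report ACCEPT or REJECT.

Answer: REJECT

Trace:
start: ε-closure({0}) = {0,1,2,4,6}
'a' @ 1: {1,3,5}  [accepting]
'c' @ 2: {}  — state set empty
rest 'bcab' ignored (set empty)
end set {} — state 1 not in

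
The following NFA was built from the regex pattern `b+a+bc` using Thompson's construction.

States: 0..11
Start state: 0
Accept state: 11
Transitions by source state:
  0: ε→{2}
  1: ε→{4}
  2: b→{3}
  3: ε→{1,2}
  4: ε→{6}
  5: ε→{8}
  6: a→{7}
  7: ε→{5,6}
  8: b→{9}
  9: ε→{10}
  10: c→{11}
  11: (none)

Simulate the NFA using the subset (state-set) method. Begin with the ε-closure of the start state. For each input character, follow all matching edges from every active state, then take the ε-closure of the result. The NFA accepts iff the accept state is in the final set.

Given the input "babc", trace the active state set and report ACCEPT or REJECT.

initial (ε-close {0}): {0,2}
'b' @ 1: {1,2,3,4,6}
'a' @ 2: {5,6,7,8}
'b' @ 3: {9,10}
'c' @ 4: {11}  (accept∈set)
after full input: {11}  (accept=11 in)

Answer: ACCEPT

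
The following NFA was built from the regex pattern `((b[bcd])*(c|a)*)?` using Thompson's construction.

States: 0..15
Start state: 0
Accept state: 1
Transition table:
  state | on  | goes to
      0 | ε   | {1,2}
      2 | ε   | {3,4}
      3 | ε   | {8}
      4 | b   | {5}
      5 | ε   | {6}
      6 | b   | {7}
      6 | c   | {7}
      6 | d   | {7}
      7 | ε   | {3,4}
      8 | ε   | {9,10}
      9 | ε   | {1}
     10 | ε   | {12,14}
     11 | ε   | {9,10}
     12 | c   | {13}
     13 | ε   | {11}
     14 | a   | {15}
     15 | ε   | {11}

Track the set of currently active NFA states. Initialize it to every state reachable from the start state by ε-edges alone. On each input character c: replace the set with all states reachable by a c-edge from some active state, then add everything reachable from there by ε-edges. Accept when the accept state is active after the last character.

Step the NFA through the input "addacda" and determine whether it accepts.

initial (ε-close {0}): {0,1,2,3,4,8,9,10,12,14}
'a' @ 1: {1,9,10,11,12,14,15}  (accept∈set)
'd' @ 2: {}  — dead — no transitions
rest 'dacda' ignored (set empty)
end set {} — state 1 not in

Answer: REJECT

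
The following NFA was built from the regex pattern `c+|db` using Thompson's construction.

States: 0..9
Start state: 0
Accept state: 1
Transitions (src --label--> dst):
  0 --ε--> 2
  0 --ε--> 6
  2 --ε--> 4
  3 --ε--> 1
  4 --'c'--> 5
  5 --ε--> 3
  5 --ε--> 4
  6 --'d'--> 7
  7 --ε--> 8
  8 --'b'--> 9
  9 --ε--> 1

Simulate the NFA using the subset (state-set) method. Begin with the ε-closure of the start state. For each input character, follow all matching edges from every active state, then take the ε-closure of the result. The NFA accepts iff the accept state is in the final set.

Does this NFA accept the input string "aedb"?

Answer: REJECT

Trace:
S₀ = ε-closure({0}) = {0,2,4,6}
'a' @ 1: {}  — no active states
rest 'edb' ignored (set empty)
after full input: {}  (accept=1 not in)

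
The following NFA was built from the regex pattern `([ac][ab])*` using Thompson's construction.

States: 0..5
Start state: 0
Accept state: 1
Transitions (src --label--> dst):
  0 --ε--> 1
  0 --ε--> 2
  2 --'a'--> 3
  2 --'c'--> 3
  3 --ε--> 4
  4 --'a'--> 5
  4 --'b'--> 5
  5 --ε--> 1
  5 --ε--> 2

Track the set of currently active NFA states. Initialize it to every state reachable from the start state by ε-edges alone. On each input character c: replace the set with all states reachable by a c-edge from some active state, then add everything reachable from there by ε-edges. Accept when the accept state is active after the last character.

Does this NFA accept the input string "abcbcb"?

Answer: ACCEPT

Steps:
start: ε-closure({0}) = {0,1,2}
'a' @ 1: {3,4}
'b' @ 2: {1,2,5}  (accept∈set)
'c' @ 3: {3,4}
'b' @ 4: {1,2,5}  (accept∈set)
'c' @ 5: {3,4}
'b' @ 6: {1,2,5}  (accept∈set)
end set {1,2,5} — state 1 in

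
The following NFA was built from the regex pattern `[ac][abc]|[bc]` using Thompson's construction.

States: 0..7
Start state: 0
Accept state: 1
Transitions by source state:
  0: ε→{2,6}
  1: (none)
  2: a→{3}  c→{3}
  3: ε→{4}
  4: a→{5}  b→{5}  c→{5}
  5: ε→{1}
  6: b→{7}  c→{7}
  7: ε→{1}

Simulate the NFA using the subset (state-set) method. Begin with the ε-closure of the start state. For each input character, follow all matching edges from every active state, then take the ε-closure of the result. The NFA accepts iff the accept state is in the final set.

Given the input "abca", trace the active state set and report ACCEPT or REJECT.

Answer: REJECT

Trace:
initial (ε-close {0}): {0,2,6}
'a' @ 1: {3,4}
'b' @ 2: {1,5}  ✓accept
'c' @ 3: {}  — no active states
rest 'a' ignored (set empty)
end set {} — state 1 not in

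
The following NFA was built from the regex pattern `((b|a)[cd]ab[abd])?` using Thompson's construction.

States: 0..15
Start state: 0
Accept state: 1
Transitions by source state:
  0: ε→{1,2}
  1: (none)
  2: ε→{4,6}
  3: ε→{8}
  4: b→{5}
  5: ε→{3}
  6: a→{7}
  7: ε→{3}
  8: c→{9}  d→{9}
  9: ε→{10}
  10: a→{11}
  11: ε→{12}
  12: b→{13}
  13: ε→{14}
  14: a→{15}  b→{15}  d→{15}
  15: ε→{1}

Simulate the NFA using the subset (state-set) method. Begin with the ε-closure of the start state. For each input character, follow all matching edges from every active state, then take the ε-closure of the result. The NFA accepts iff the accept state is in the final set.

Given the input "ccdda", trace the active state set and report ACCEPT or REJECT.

Answer: REJECT

Derivation:
start: ε-closure({0}) = {0,1,2,4,6}
'c' @ 1: {}  — state set empty
rest 'cdda' ignored (set empty)
end set {} — state 1 not in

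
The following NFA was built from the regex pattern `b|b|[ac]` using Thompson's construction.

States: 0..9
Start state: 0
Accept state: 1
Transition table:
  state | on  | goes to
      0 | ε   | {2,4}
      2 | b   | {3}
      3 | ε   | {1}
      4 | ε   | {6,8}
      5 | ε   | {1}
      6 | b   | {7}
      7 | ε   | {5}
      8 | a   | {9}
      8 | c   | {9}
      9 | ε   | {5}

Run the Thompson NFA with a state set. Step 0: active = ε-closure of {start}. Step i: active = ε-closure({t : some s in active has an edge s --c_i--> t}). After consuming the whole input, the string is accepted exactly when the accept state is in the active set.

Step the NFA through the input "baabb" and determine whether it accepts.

Answer: REJECT

Steps:
start: ε-closure({0}) = {0,2,4,6,8}
'b' @ 1: {1,3,5,7}  [accepting]
'a' @ 2: {}  — no active states
rest 'abb' ignored (set empty)
end set {} — state 1 not in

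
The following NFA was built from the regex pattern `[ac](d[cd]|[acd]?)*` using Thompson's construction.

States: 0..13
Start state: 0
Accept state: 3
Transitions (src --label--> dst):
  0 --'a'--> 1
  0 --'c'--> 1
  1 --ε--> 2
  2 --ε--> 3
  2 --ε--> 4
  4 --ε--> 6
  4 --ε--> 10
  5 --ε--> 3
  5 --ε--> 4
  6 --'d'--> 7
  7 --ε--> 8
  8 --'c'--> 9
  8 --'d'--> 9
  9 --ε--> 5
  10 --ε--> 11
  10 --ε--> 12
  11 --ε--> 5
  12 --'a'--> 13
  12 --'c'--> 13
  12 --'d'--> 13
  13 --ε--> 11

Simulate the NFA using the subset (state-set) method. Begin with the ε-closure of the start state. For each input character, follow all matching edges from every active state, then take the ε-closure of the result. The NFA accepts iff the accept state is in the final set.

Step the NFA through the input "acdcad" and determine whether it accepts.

Answer: ACCEPT

Derivation:
initial (ε-close {0}): {0}
'a' @ 1: {1,2,3,4,5,6,10,11,12}  [accepting]
'c' @ 2: {3,4,5,6,10,11,12,13}  [accepting]
'd' @ 3: {3,4,5,6,7,8,10,11,12,13}  [accepting]
'c' @ 4: {3,4,5,6,9,10,11,12,13}  [accepting]
'a' @ 5: {3,4,5,6,10,11,12,13}  [accepting]
'd' @ 6: {3,4,5,6,7,8,10,11,12,13}  [accepting]
final: {3,4,5,6,7,8,10,11,12,13}; accept 3 in set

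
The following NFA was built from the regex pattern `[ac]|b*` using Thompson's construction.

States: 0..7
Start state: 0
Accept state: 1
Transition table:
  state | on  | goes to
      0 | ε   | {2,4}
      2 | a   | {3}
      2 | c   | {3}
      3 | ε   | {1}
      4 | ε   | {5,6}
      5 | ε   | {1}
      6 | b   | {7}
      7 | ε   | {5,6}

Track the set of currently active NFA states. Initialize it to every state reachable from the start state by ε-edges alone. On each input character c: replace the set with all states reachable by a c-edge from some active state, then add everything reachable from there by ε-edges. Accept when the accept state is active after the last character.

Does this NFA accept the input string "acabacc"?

Answer: REJECT

Derivation:
initial (ε-close {0}): {0,1,2,4,5,6}
'a' @ 1: {1,3}  (accept∈set)
'c' @ 2: {}  — dead — no transitions
rest 'abacc' ignored (set empty)
final: {}; accept 1 not in set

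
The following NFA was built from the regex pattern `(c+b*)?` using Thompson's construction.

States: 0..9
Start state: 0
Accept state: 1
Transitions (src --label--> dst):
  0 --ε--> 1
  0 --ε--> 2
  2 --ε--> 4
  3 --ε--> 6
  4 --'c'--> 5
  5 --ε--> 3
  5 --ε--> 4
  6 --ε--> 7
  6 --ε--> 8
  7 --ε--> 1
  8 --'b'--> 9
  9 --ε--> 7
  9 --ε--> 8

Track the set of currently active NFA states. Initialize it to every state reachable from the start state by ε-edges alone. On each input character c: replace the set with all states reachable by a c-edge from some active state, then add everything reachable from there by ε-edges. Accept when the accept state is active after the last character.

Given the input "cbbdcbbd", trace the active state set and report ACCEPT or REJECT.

Answer: REJECT

Trace:
start: ε-closure({0}) = {0,1,2,4}
'c' @ 1: {1,3,4,5,6,7,8}  [accepting]
'b' @ 2: {1,7,8,9}  [accepting]
'b' @ 3: {1,7,8,9}  [accepting]
'd' @ 4: {}  — dead — no transitions
rest 'cbbd' ignored (set empty)
end set {} — state 1 not in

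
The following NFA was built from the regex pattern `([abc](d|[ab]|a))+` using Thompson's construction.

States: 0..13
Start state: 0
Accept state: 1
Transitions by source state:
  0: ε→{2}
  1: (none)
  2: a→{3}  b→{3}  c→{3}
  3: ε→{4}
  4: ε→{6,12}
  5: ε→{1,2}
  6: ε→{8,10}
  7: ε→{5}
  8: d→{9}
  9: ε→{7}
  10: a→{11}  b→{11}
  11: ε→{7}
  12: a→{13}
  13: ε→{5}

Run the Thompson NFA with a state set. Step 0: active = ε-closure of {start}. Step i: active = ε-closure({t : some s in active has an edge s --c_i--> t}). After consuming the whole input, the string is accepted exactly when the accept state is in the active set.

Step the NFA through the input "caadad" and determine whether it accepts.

start: ε-closure({0}) = {0,2}
'c' @ 1: {3,4,6,8,10,12}
'a' @ 2: {1,2,5,7,11,13}  (accept∈set)
'a' @ 3: {3,4,6,8,10,12}
'd' @ 4: {1,2,5,7,9}  (accept∈set)
'a' @ 5: {3,4,6,8,10,12}
'd' @ 6: {1,2,5,7,9}  (accept∈set)
final: {1,2,5,7,9}; accept 1 in set

Answer: ACCEPT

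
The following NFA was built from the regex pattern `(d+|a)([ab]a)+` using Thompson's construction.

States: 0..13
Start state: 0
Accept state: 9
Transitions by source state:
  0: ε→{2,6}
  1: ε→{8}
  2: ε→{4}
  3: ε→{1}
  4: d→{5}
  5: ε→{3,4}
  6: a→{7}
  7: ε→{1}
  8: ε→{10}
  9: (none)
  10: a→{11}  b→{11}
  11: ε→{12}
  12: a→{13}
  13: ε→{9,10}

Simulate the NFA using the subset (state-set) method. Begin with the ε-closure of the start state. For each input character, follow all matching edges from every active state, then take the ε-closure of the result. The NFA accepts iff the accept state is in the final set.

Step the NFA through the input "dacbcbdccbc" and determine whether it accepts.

Answer: REJECT

Derivation:
start: ε-closure({0}) = {0,2,4,6}
'd' @ 1: {1,3,4,5,8,10}
'a' @ 2: {11,12}
'c' @ 3: {}  — no active states
rest 'bcbdccbc' ignored (set empty)
final: {}; accept 9 not in set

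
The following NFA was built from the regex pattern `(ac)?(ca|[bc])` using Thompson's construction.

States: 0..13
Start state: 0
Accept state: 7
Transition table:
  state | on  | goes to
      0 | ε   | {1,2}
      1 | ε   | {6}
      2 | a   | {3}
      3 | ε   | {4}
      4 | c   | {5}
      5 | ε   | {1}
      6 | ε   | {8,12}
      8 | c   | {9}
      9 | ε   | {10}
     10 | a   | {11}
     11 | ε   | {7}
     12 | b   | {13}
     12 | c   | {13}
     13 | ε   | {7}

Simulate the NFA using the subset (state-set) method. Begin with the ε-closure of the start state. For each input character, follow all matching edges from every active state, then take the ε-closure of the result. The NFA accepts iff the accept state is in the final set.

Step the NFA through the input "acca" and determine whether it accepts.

start: ε-closure({0}) = {0,1,2,6,8,12}
'a' @ 1: {3,4}
'c' @ 2: {1,5,6,8,12}
'c' @ 3: {7,9,10,13}  (accept∈set)
'a' @ 4: {7,11}  (accept∈set)
after full input: {7,11}  (accept=7 in)

Answer: ACCEPT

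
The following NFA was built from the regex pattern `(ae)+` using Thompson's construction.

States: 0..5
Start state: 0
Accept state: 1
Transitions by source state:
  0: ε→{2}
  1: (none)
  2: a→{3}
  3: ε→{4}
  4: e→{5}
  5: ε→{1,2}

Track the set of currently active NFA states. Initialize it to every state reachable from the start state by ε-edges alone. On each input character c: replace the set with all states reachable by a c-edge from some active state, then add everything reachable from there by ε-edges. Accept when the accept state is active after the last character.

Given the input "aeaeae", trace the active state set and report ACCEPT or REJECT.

Answer: ACCEPT

Steps:
S₀ = ε-closure({0}) = {0,2}
'a' @ 1: {3,4}
'e' @ 2: {1,2,5}  [accepting]
'a' @ 3: {3,4}
'e' @ 4: {1,2,5}  [accepting]
'a' @ 5: {3,4}
'e' @ 6: {1,2,5}  [accepting]
after full input: {1,2,5}  (accept=1 in)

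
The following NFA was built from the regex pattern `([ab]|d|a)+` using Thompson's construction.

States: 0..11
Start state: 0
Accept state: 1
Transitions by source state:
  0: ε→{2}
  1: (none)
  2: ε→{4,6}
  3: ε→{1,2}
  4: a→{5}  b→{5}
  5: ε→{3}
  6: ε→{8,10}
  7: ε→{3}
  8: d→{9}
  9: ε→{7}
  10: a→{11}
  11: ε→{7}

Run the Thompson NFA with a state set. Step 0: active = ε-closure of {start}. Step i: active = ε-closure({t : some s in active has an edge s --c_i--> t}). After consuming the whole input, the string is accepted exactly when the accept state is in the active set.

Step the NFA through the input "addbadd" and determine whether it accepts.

Answer: ACCEPT

Steps:
S₀ = ε-closure({0}) = {0,2,4,6,8,10}
'a' @ 1: {1,2,3,4,5,6,7,8,10,11}  [accepting]
'd' @ 2: {1,2,3,4,6,7,8,9,10}  [accepting]
'd' @ 3: {1,2,3,4,6,7,8,9,10}  [accepting]
'b' @ 4: {1,2,3,4,5,6,8,10}  [accepting]
'a' @ 5: {1,2,3,4,5,6,7,8,10,11}  [accepting]
'd' @ 6: {1,2,3,4,6,7,8,9,10}  [accepting]
'd' @ 7: {1,2,3,4,6,7,8,9,10}  [accepting]
after full input: {1,2,3,4,6,7,8,9,10}  (accept=1 in)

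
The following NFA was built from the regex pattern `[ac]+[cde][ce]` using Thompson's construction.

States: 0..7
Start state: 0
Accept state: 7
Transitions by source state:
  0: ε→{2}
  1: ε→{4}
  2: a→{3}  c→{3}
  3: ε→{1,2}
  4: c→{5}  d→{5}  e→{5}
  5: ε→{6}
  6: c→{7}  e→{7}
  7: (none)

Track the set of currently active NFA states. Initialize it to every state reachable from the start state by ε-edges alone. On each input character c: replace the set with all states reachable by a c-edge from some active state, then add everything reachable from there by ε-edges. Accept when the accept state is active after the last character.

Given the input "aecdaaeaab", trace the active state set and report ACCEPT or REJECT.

Answer: REJECT

Steps:
S₀ = ε-closure({0}) = {0,2}
'a' @ 1: {1,2,3,4}
'e' @ 2: {5,6}
'c' @ 3: {7}  [accepting]
'd' @ 4: {}  — state set empty
rest 'aaeaab' ignored (set empty)
after full input: {}  (accept=7 not in)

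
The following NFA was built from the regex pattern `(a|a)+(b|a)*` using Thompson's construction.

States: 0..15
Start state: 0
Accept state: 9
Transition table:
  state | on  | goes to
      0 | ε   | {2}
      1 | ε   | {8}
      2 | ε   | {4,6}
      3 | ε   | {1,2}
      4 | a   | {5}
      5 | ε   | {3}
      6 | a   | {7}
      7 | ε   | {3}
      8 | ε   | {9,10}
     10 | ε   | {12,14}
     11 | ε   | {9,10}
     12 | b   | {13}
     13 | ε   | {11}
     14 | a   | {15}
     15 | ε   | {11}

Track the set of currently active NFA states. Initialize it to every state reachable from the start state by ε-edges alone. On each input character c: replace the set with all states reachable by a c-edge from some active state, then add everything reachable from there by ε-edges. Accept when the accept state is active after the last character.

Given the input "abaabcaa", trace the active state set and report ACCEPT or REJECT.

Answer: REJECT

Trace:
S₀ = ε-closure({0}) = {0,2,4,6}
'a' @ 1: {1,2,3,4,5,6,7,8,9,10,12,14}  ✓accept
'b' @ 2: {9,10,11,12,13,14}  ✓accept
'a' @ 3: {9,10,11,12,14,15}  ✓accept
'a' @ 4: {9,10,11,12,14,15}  ✓accept
'b' @ 5: {9,10,11,12,13,14}  ✓accept
'c' @ 6: {}  — no active states
rest 'aa' ignored (set empty)
final: {}; accept 9 not in set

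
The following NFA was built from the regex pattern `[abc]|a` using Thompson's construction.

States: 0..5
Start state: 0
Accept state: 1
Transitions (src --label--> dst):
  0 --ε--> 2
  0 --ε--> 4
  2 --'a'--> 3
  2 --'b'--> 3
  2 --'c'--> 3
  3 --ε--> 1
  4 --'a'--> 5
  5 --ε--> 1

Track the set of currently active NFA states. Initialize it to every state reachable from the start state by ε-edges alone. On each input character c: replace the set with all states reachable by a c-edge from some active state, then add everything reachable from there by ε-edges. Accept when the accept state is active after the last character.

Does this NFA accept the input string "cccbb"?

Answer: REJECT

Steps:
S₀ = ε-closure({0}) = {0,2,4}
'c' @ 1: {1,3}  ✓accept
'c' @ 2: {}  — state set empty
rest 'cbb' ignored (set empty)
after full input: {}  (accept=1 not in)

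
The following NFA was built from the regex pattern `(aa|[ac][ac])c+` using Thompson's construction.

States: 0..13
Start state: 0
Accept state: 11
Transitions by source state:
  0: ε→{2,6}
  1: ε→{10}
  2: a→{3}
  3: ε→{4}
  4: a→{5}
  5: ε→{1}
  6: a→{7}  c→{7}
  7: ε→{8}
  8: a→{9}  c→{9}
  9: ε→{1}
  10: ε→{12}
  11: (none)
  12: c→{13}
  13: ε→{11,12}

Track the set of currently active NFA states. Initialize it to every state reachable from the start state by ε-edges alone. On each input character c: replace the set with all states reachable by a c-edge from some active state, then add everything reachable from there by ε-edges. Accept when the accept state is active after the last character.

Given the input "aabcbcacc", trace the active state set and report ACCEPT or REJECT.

start: ε-closure({0}) = {0,2,6}
'a' @ 1: {3,4,7,8}
'a' @ 2: {1,5,9,10,12}
'b' @ 3: {}  — no active states
rest 'cbcacc' ignored (set empty)
final: {}; accept 11 not in set

Answer: REJECT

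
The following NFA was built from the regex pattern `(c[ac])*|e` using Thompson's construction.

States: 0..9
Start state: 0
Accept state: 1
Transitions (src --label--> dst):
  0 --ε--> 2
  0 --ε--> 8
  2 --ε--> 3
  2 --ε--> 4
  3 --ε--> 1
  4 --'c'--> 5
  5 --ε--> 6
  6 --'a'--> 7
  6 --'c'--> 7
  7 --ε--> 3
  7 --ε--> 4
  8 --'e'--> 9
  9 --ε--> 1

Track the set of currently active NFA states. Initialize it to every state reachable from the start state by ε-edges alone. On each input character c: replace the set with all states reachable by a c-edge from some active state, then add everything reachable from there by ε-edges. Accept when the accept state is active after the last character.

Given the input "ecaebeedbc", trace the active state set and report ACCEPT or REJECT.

start: ε-closure({0}) = {0,1,2,3,4,8}
'e' @ 1: {1,9}  ✓accept
'c' @ 2: {}  — state set empty
rest 'aebeedbc' ignored (set empty)
end set {} — state 1 not in

Answer: REJECT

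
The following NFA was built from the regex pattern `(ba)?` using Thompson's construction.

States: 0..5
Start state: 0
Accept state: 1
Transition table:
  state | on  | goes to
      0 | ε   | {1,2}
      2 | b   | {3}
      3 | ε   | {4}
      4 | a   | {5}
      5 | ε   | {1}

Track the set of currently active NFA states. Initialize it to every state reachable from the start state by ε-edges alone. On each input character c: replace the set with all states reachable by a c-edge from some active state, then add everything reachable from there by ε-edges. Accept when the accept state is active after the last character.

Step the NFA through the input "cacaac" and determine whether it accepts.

Answer: REJECT

Derivation:
start: ε-closure({0}) = {0,1,2}
'c' @ 1: {}  — no active states
rest 'acaac' ignored (set empty)
end set {} — state 1 not in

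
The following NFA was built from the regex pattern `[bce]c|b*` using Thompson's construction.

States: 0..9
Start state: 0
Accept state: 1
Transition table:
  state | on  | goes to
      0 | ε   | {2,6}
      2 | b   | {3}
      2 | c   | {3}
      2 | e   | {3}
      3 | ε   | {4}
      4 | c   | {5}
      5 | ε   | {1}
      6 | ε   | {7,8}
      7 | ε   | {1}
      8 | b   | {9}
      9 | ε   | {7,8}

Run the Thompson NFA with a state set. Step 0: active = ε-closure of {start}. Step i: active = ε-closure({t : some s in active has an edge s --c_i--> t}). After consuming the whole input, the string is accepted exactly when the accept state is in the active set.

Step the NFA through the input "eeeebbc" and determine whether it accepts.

initial (ε-close {0}): {0,1,2,6,7,8}
'e' @ 1: {3,4}
'e' @ 2: {}  — state set empty
rest 'eebbc' ignored (set empty)
final: {}; accept 1 not in set

Answer: REJECT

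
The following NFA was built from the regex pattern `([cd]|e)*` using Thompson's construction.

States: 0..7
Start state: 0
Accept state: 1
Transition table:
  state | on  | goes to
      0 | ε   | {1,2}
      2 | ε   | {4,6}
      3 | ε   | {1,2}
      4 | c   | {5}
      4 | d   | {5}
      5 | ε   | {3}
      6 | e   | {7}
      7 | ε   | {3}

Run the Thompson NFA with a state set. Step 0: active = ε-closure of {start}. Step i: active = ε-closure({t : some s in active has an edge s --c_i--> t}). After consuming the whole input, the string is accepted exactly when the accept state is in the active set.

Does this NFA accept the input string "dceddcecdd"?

Answer: ACCEPT

Steps:
initial (ε-close {0}): {0,1,2,4,6}
'd' @ 1: {1,2,3,4,5,6}  ✓accept
'c' @ 2: {1,2,3,4,5,6}  ✓accept
'e' @ 3: {1,2,3,4,6,7}  ✓accept
'd' @ 4: {1,2,3,4,5,6}  ✓accept
'd' @ 5: {1,2,3,4,5,6}  ✓accept
'c' @ 6: {1,2,3,4,5,6}  ✓accept
'e' @ 7: {1,2,3,4,6,7}  ✓accept
'c' @ 8: {1,2,3,4,5,6}  ✓accept
'd' @ 9: {1,2,3,4,5,6}  ✓accept
'd' @ 10: {1,2,3,4,5,6}  ✓accept
final: {1,2,3,4,5,6}; accept 1 in set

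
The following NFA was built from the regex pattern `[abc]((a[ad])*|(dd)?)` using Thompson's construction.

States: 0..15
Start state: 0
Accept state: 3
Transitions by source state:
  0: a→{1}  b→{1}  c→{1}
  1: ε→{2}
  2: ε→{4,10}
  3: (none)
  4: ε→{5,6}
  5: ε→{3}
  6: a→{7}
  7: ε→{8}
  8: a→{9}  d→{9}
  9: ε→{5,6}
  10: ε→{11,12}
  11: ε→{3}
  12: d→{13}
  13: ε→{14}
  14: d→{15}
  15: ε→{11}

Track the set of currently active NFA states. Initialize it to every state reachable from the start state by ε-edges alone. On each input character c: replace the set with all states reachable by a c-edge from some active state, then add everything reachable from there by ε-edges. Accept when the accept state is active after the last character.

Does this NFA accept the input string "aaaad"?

initial (ε-close {0}): {0}
'a' @ 1: {1,2,3,4,5,6,10,11,12}  (accept∈set)
'a' @ 2: {7,8}
'a' @ 3: {3,5,6,9}  (accept∈set)
'a' @ 4: {7,8}
'd' @ 5: {3,5,6,9}  (accept∈set)
end set {3,5,6,9} — state 3 in

Answer: ACCEPT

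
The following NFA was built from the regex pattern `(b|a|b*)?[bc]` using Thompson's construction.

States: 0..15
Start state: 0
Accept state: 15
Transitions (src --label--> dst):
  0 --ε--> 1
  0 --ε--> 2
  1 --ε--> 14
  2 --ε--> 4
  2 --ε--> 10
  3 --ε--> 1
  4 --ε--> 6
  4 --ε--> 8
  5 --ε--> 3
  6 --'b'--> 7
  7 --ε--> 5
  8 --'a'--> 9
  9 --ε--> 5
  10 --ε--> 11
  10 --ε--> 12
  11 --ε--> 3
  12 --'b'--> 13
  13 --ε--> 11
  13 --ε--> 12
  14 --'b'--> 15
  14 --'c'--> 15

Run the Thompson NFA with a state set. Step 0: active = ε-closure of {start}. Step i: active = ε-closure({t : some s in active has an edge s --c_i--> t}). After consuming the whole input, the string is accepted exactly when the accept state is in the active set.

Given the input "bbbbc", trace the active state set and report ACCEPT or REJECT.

S₀ = ε-closure({0}) = {0,1,2,3,4,6,8,10,11,12,14}
'b' @ 1: {1,3,5,7,11,12,13,14,15}  ✓accept
'b' @ 2: {1,3,11,12,13,14,15}  ✓accept
'b' @ 3: {1,3,11,12,13,14,15}  ✓accept
'b' @ 4: {1,3,11,12,13,14,15}  ✓accept
'c' @ 5: {15}  ✓accept
end set {15} — state 15 in

Answer: ACCEPT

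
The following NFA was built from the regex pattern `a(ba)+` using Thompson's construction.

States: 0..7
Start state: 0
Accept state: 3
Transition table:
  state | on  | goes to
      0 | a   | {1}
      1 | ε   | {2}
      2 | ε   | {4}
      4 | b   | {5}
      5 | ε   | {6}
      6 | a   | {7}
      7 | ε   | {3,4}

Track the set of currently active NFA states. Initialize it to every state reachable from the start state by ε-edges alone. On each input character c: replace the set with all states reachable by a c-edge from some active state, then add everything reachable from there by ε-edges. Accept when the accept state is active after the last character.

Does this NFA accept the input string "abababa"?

S₀ = ε-closure({0}) = {0}
'a' @ 1: {1,2,4}
'b' @ 2: {5,6}
'a' @ 3: {3,4,7}  [accepting]
'b' @ 4: {5,6}
'a' @ 5: {3,4,7}  [accepting]
'b' @ 6: {5,6}
'a' @ 7: {3,4,7}  [accepting]
end set {3,4,7} — state 3 in

Answer: ACCEPT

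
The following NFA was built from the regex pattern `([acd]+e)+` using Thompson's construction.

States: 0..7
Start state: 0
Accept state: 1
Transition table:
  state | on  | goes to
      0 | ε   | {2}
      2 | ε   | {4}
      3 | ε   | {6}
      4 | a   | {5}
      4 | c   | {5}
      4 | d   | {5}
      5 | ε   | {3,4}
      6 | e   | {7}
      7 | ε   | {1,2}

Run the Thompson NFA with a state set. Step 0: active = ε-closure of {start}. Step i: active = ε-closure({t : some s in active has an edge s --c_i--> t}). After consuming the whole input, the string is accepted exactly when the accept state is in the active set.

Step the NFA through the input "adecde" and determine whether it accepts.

start: ε-closure({0}) = {0,2,4}
'a' @ 1: {3,4,5,6}
'd' @ 2: {3,4,5,6}
'e' @ 3: {1,2,4,7}  (accept∈set)
'c' @ 4: {3,4,5,6}
'd' @ 5: {3,4,5,6}
'e' @ 6: {1,2,4,7}  (accept∈set)
end set {1,2,4,7} — state 1 in

Answer: ACCEPT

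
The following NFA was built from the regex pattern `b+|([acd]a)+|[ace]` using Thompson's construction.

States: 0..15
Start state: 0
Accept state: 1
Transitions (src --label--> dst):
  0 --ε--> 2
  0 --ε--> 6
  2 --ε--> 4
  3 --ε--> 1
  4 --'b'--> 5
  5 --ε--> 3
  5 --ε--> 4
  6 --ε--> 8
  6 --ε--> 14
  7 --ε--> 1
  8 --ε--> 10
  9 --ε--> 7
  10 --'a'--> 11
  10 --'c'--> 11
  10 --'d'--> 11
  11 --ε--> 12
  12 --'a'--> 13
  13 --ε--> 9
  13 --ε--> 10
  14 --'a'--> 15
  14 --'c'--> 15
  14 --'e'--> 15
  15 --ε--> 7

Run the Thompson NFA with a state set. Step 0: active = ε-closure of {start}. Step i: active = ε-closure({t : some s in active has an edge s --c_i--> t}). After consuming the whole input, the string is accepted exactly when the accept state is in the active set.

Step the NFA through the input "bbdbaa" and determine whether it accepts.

start: ε-closure({0}) = {0,2,4,6,8,10,14}
'b' @ 1: {1,3,4,5}  [accepting]
'b' @ 2: {1,3,4,5}  [accepting]
'd' @ 3: {}  — no active states
rest 'baa' ignored (set empty)
final: {}; accept 1 not in set

Answer: REJECT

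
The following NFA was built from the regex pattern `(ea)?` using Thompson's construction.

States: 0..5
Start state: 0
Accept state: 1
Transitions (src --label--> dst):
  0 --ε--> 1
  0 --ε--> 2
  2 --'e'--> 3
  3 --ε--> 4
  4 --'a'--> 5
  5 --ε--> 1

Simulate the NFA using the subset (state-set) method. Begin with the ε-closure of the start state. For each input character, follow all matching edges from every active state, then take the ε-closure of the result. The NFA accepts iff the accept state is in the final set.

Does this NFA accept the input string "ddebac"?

Answer: REJECT

Trace:
start: ε-closure({0}) = {0,1,2}
'd' @ 1: {}  — no active states
rest 'debac' ignored (set empty)
after full input: {}  (accept=1 not in)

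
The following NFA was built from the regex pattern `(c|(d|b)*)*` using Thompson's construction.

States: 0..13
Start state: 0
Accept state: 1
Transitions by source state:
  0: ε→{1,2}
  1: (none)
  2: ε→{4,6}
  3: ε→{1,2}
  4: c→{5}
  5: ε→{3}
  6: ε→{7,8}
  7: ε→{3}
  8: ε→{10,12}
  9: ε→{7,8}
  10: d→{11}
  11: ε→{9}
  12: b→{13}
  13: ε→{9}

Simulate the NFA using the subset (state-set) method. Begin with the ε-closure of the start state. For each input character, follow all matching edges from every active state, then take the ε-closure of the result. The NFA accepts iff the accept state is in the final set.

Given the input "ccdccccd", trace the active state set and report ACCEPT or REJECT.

Answer: ACCEPT

Steps:
start: ε-closure({0}) = {0,1,2,3,4,6,7,8,10,12}
'c' @ 1: {1,2,3,4,5,6,7,8,10,12}  (accept∈set)
'c' @ 2: {1,2,3,4,5,6,7,8,10,12}  (accept∈set)
'd' @ 3: {1,2,3,4,6,7,8,9,10,11,12}  (accept∈set)
'c' @ 4: {1,2,3,4,5,6,7,8,10,12}  (accept∈set)
'c' @ 5: {1,2,3,4,5,6,7,8,10,12}  (accept∈set)
'c' @ 6: {1,2,3,4,5,6,7,8,10,12}  (accept∈set)
'c' @ 7: {1,2,3,4,5,6,7,8,10,12}  (accept∈set)
'd' @ 8: {1,2,3,4,6,7,8,9,10,11,12}  (accept∈set)
end set {1,2,3,4,6,7,8,9,10,11,12} — state 1 in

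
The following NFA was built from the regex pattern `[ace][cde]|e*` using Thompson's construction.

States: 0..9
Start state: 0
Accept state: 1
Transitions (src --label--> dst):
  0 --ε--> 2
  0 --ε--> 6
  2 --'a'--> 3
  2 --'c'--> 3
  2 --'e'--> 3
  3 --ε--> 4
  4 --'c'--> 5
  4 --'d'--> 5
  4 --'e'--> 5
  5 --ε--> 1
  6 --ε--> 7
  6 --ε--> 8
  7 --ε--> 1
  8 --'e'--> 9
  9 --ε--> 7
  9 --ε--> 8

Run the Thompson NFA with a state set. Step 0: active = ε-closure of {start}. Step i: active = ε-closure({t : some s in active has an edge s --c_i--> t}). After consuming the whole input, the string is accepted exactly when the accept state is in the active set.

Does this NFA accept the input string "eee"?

Answer: ACCEPT

Steps:
initial (ε-close {0}): {0,1,2,6,7,8}
'e' @ 1: {1,3,4,7,8,9}  (accept∈set)
'e' @ 2: {1,5,7,8,9}  (accept∈set)
'e' @ 3: {1,7,8,9}  (accept∈set)
end set {1,7,8,9} — state 1 in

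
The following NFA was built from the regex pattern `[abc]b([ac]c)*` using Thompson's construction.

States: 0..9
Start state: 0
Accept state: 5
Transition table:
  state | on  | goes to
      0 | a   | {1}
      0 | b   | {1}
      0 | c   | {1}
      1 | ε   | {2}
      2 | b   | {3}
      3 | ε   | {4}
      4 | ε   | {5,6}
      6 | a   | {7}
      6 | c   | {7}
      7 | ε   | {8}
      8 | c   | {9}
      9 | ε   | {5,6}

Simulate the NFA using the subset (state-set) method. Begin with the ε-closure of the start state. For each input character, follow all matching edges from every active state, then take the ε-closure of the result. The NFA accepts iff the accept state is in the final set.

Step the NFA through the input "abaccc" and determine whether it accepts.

Answer: ACCEPT

Derivation:
initial (ε-close {0}): {0}
'a' @ 1: {1,2}
'b' @ 2: {3,4,5,6}  (accept∈set)
'a' @ 3: {7,8}
'c' @ 4: {5,6,9}  (accept∈set)
'c' @ 5: {7,8}
'c' @ 6: {5,6,9}  (accept∈set)
after full input: {5,6,9}  (accept=5 in)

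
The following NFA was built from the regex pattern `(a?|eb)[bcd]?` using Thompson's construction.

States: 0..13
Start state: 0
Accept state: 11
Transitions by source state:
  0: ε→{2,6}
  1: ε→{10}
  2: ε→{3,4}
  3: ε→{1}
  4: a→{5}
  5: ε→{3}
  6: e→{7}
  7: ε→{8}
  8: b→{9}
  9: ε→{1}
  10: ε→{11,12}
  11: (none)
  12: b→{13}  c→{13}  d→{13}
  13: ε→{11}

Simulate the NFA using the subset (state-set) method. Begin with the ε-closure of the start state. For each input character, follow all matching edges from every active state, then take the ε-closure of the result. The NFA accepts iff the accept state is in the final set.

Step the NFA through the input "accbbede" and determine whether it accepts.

S₀ = ε-closure({0}) = {0,1,2,3,4,6,10,11,12}
'a' @ 1: {1,3,5,10,11,12}  [accepting]
'c' @ 2: {11,13}  [accepting]
'c' @ 3: {}  — no active states
rest 'bbede' ignored (set empty)
after full input: {}  (accept=11 not in)

Answer: REJECT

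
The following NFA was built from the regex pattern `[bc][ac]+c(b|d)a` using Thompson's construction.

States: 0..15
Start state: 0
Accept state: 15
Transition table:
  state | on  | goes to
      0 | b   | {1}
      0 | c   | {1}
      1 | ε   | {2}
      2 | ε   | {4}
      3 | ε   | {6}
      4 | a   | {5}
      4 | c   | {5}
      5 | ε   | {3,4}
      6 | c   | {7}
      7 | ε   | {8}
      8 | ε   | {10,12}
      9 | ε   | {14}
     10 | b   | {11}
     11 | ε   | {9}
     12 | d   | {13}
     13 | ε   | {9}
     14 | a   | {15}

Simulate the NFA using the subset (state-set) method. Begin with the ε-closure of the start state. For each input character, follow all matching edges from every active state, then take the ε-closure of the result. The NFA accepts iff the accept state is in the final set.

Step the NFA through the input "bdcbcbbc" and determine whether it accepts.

S₀ = ε-closure({0}) = {0}
'b' @ 1: {1,2,4}
'd' @ 2: {}  — no active states
rest 'cbcbbc' ignored (set empty)
final: {}; accept 15 not in set

Answer: REJECT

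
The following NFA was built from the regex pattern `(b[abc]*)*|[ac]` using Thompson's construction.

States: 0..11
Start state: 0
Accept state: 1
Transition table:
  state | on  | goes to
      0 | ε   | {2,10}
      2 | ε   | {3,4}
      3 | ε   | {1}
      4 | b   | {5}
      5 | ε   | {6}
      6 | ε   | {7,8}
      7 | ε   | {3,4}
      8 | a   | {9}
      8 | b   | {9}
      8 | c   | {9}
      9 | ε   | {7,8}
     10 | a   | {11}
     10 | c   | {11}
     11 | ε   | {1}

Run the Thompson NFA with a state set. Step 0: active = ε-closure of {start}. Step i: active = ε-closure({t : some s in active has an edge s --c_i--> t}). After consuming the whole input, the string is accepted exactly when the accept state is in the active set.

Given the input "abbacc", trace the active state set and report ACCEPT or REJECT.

Answer: REJECT

Steps:
start: ε-closure({0}) = {0,1,2,3,4,10}
'a' @ 1: {1,11}  ✓accept
'b' @ 2: {}  — dead — no transitions
rest 'bacc' ignored (set empty)
after full input: {}  (accept=1 not in)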